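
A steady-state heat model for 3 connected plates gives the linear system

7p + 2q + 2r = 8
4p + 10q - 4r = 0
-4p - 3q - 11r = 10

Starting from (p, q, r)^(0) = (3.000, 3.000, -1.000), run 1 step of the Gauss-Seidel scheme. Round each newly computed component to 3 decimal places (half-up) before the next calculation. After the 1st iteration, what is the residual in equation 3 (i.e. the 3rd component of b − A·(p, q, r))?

Iteration 1:
  p = (8 - (2)·3.000 - (2)·-1.000) / (7) = 0.571
  q = (0 - (4)·0.571 - (-4)·-1.000) / (10) = -0.628
  r = (10 - (-4)·0.571 - (-3)·-0.628) / (-11) = -0.945
Residual b − A·x = (7.149, 0.216, 0.005)

0.005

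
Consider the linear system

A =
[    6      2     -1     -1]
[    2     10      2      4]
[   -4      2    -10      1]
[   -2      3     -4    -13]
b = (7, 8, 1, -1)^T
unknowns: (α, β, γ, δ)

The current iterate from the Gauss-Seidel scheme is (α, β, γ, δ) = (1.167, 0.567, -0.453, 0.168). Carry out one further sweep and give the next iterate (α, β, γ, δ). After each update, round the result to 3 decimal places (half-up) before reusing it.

(0.930, 0.637, -0.328, 0.182)

One sweep:
  α = (7 - (2)·0.567 - (-1)·-0.453 - (-1)·0.168) / (6) = 0.930
  β = (8 - (2)·0.930 - (2)·-0.453 - (4)·0.168) / (10) = 0.637
  γ = (1 - (-4)·0.930 - (2)·0.637 - (1)·0.168) / (-10) = -0.328
  δ = (-1 - (-2)·0.930 - (3)·0.637 - (-4)·-0.328) / (-13) = 0.182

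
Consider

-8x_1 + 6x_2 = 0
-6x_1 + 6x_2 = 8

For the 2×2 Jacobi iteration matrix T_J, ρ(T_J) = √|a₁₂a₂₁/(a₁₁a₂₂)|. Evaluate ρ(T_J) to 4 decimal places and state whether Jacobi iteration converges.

0.8660

a₁₂a₂₁/(a₁₁a₂₂) = (6)·(-6) / ((-8)·(6)) = 0.750000
ρ = √|0.750000| = √0.750000 = 0.8660
ρ < 1, so Jacobi converges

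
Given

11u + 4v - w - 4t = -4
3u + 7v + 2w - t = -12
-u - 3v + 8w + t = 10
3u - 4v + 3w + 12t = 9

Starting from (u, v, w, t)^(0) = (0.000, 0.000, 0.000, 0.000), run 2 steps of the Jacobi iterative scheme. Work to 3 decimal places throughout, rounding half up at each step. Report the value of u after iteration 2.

0.646

Iteration 1:
  u = (-4 - (4)·0.000 - (-1)·0.000 - (-4)·0.000) / (11) = -0.364
  v = (-12 - (3)·0.000 - (2)·0.000 - (-1)·0.000) / (7) = -1.714
  w = (10 - (-1)·0.000 - (-3)·0.000 - (1)·0.000) / (8) = 1.250
  t = (9 - (3)·0.000 - (-4)·0.000 - (3)·0.000) / (12) = 0.750
Iteration 2:
  u = (-4 - (4)·-1.714 - (-1)·1.250 - (-4)·0.750) / (11) = 0.646
  v = (-12 - (3)·-0.364 - (2)·1.250 - (-1)·0.750) / (7) = -1.808
  w = (10 - (-1)·-0.364 - (-3)·-1.714 - (1)·0.750) / (8) = 0.468
  t = (9 - (3)·-0.364 - (-4)·-1.714 - (3)·1.250) / (12) = -0.043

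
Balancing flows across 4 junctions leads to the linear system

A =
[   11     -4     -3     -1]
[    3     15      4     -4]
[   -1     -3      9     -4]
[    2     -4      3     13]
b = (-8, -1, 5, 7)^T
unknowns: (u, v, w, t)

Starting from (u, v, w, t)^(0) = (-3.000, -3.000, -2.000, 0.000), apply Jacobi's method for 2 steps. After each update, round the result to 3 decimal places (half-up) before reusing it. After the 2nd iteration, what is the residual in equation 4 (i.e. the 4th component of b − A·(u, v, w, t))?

-9.960

Iteration 1:
  u = (-8 - (-4)·-3.000 - (-3)·-2.000 - (-1)·0.000) / (11) = -2.364
  v = (-1 - (3)·-3.000 - (4)·-2.000 - (-4)·0.000) / (15) = 1.067
  w = (5 - (-1)·-3.000 - (-3)·-3.000 - (-4)·0.000) / (9) = -0.778
  t = (7 - (2)·-3.000 - (-4)·-3.000 - (3)·-2.000) / (13) = 0.538
Iteration 2:
  u = (-8 - (-4)·1.067 - (-3)·-0.778 - (-1)·0.538) / (11) = -0.503
  v = (-1 - (3)·-2.364 - (4)·-0.778 - (-4)·0.538) / (15) = 0.757
  w = (5 - (-1)·-2.364 - (-3)·1.067 - (-4)·0.538) / (9) = 0.888
  t = (7 - (2)·-2.364 - (-4)·1.067 - (3)·-0.778) / (13) = 1.410
Residual b − A·x = (4.635, -8.758, 4.416, -9.960)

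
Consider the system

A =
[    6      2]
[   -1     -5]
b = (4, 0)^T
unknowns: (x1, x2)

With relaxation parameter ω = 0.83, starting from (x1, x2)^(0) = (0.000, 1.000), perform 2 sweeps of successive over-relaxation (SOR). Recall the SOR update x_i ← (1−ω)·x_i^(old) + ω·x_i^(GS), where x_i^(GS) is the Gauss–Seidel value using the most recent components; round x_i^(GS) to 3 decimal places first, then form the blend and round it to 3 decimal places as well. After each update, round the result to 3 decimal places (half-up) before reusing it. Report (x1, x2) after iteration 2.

Iteration 1:
  x1: GS value = (4 - (2)·1.000) / (6) = 0.333;  x1 ← (1−ω)·0.000 + ω·0.333 = 0.276
  x2: GS value = (0 - (-1)·0.276) / (-5) = -0.055;  x2 ← (1−ω)·1.000 + ω·-0.055 = 0.124
Iteration 2:
  x1: GS value = (4 - (2)·0.124) / (6) = 0.625;  x1 ← (1−ω)·0.276 + ω·0.625 = 0.566
  x2: GS value = (0 - (-1)·0.566) / (-5) = -0.113;  x2 ← (1−ω)·0.124 + ω·-0.113 = -0.073

(0.566, -0.073)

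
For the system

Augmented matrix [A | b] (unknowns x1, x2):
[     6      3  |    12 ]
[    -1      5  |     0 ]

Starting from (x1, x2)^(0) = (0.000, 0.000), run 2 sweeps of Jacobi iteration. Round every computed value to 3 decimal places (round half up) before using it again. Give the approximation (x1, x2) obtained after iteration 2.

Iteration 1:
  x1 = (12 - (3)·0.000) / (6) = 2.000
  x2 = (0 - (-1)·0.000) / (5) = 0.000
Iteration 2:
  x1 = (12 - (3)·0.000) / (6) = 2.000
  x2 = (0 - (-1)·2.000) / (5) = 0.400

(2.000, 0.400)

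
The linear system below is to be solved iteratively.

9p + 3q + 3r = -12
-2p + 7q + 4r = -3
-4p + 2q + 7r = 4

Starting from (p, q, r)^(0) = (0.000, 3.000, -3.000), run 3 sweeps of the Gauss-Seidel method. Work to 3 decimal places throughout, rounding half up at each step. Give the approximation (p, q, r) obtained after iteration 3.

(-1.099, -0.681, 0.138)

Iteration 1:
  p = (-12 - (3)·3.000 - (3)·-3.000) / (9) = -1.333
  q = (-3 - (-2)·-1.333 - (4)·-3.000) / (7) = 0.905
  r = (4 - (-4)·-1.333 - (2)·0.905) / (7) = -0.449
Iteration 2:
  p = (-12 - (3)·0.905 - (3)·-0.449) / (9) = -1.485
  q = (-3 - (-2)·-1.485 - (4)·-0.449) / (7) = -0.596
  r = (4 - (-4)·-1.485 - (2)·-0.596) / (7) = -0.107
Iteration 3:
  p = (-12 - (3)·-0.596 - (3)·-0.107) / (9) = -1.099
  q = (-3 - (-2)·-1.099 - (4)·-0.107) / (7) = -0.681
  r = (4 - (-4)·-1.099 - (2)·-0.681) / (7) = 0.138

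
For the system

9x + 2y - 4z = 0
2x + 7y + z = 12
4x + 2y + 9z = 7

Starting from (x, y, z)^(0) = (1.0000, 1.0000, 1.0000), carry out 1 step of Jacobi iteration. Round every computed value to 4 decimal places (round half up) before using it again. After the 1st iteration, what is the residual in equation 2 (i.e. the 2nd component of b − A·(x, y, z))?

2.4446

Iteration 1:
  x = (0 - (2)·1.0000 - (-4)·1.0000) / (9) = 0.2222
  y = (12 - (2)·1.0000 - (1)·1.0000) / (7) = 1.2857
  z = (7 - (4)·1.0000 - (2)·1.0000) / (9) = 0.1111
Residual b − A·x = (-4.1268, 2.4446, 2.5399)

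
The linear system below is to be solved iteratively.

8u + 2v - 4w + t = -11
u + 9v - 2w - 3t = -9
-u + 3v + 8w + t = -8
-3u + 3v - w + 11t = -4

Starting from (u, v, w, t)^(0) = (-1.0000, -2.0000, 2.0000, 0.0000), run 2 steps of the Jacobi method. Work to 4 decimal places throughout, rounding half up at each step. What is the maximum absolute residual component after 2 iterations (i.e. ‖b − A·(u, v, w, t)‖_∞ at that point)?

Iteration 1:
  u = (-11 - (2)·-2.0000 - (-4)·2.0000 - (1)·0.0000) / (8) = 0.1250
  v = (-9 - (1)·-1.0000 - (-2)·2.0000 - (-3)·0.0000) / (9) = -0.4444
  w = (-8 - (-1)·-1.0000 - (3)·-2.0000 - (1)·0.0000) / (8) = -0.3750
  t = (-4 - (-3)·-1.0000 - (3)·-2.0000 - (-1)·2.0000) / (11) = 0.0909
Iteration 2:
  u = (-11 - (2)·-0.4444 - (-4)·-0.3750 - (1)·0.0909) / (8) = -1.4628
  v = (-9 - (1)·0.1250 - (-2)·-0.3750 - (-3)·0.0909) / (9) = -1.0669
  w = (-8 - (-1)·0.1250 - (3)·-0.4444 - (1)·0.0909) / (8) = -0.8291
  t = (-4 - (-3)·0.1250 - (3)·-0.4444 - (-1)·-0.3750) / (11) = -0.2424
Residual b − A·x = (-0.2378, -0.3205, 0.6131, -3.3504); ∞-norm = 3.3504

3.3504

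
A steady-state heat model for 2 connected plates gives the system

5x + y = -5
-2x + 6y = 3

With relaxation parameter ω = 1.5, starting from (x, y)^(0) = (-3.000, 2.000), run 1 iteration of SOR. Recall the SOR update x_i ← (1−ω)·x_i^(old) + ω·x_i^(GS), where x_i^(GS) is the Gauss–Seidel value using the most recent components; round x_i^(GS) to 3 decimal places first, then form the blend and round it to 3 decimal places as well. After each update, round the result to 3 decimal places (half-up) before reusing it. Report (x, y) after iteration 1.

(-0.600, -0.550)

Iteration 1:
  x: GS value = (-5 - (1)·2.000) / (5) = -1.400;  x ← (1−ω)·-3.000 + ω·-1.400 = -0.600
  y: GS value = (3 - (-2)·-0.600) / (6) = 0.300;  y ← (1−ω)·2.000 + ω·0.300 = -0.550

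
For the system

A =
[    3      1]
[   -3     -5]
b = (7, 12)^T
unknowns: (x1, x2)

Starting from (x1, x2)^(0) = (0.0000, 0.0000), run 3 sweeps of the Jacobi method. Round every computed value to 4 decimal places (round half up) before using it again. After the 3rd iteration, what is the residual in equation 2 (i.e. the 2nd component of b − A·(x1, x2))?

Iteration 1:
  x1 = (7 - (1)·0.0000) / (3) = 2.3333
  x2 = (12 - (-3)·0.0000) / (-5) = -2.4000
Iteration 2:
  x1 = (7 - (1)·-2.4000) / (3) = 3.1333
  x2 = (12 - (-3)·2.3333) / (-5) = -3.8000
Iteration 3:
  x1 = (7 - (1)·-3.8000) / (3) = 3.6000
  x2 = (12 - (-3)·3.1333) / (-5) = -4.2800
Residual b − A·x = (0.4800, 1.4000)

1.4000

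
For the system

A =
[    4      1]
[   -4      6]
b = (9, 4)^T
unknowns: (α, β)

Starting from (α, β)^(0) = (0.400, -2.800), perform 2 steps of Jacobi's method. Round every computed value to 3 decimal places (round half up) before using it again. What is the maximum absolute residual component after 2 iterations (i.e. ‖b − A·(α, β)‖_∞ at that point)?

3.730

Iteration 1:
  α = (9 - (1)·-2.800) / (4) = 2.950
  β = (4 - (-4)·0.400) / (6) = 0.933
Iteration 2:
  α = (9 - (1)·0.933) / (4) = 2.017
  β = (4 - (-4)·2.950) / (6) = 2.633
Residual b − A·x = (-1.701, -3.730); ∞-norm = 3.730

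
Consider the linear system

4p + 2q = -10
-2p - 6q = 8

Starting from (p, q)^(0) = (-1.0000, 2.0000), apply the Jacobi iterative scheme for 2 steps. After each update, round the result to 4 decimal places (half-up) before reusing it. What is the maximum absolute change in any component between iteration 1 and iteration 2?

Iteration 1:
  p = (-10 - (2)·2.0000) / (4) = -3.5000
  q = (8 - (-2)·-1.0000) / (-6) = -1.0000
Iteration 2:
  p = (-10 - (2)·-1.0000) / (4) = -2.0000
  q = (8 - (-2)·-3.5000) / (-6) = -0.1667
Change: (1.5000, 0.8333) → max |·| = 1.5000

1.5000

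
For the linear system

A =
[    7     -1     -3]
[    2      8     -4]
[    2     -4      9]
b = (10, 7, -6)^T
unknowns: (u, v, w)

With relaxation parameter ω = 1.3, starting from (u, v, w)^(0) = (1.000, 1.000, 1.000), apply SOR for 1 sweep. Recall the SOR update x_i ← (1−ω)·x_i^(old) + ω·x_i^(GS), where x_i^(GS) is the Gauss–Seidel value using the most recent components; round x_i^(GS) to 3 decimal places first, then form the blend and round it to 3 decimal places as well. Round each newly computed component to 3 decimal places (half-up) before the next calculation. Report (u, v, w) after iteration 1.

Iteration 1:
  u: GS value = (10 - (-1)·1.000 - (-3)·1.000) / (7) = 2.000;  u ← (1−ω)·1.000 + ω·2.000 = 2.300
  v: GS value = (7 - (2)·2.300 - (-4)·1.000) / (8) = 0.800;  v ← (1−ω)·1.000 + ω·0.800 = 0.740
  w: GS value = (-6 - (2)·2.300 - (-4)·0.740) / (9) = -0.849;  w ← (1−ω)·1.000 + ω·-0.849 = -1.404

(2.300, 0.740, -1.404)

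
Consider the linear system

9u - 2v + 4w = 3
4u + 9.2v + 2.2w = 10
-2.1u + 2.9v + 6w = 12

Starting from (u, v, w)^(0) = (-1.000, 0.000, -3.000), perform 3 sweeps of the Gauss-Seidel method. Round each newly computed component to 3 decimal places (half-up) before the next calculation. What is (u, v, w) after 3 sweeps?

Iteration 1:
  u = (3 - (-2)·0.000 - (4)·-3.000) / (9) = 1.667
  v = (10 - (4)·1.667 - (2.2)·-3.000) / (9.2) = 1.080
  w = (12 - (-2.1)·1.667 - (2.9)·1.080) / (6) = 2.061
Iteration 2:
  u = (3 - (-2)·1.080 - (4)·2.061) / (9) = -0.343
  v = (10 - (4)·-0.343 - (2.2)·2.061) / (9.2) = 0.743
  w = (12 - (-2.1)·-0.343 - (2.9)·0.743) / (6) = 1.521
Iteration 3:
  u = (3 - (-2)·0.743 - (4)·1.521) / (9) = -0.178
  v = (10 - (4)·-0.178 - (2.2)·1.521) / (9.2) = 0.801
  w = (12 - (-2.1)·-0.178 - (2.9)·0.801) / (6) = 1.551

(-0.178, 0.801, 1.551)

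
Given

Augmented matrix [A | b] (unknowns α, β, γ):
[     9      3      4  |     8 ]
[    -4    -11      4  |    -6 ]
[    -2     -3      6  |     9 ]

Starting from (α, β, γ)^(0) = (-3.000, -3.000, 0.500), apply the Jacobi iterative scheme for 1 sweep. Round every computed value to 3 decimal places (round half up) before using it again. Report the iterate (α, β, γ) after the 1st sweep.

Iteration 1:
  α = (8 - (3)·-3.000 - (4)·0.500) / (9) = 1.667
  β = (-6 - (-4)·-3.000 - (4)·0.500) / (-11) = 1.818
  γ = (9 - (-2)·-3.000 - (-3)·-3.000) / (6) = -1.000

(1.667, 1.818, -1.000)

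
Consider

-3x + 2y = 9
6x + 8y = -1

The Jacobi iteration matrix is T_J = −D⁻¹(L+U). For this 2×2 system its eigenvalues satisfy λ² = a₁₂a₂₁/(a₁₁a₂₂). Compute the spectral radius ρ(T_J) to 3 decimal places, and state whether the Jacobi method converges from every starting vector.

a₁₂a₂₁/(a₁₁a₂₂) = (2)·(6) / ((-3)·(8)) = -0.500000
ρ = √|-0.500000| = √0.500000 = 0.707
ρ < 1, so Jacobi converges

0.707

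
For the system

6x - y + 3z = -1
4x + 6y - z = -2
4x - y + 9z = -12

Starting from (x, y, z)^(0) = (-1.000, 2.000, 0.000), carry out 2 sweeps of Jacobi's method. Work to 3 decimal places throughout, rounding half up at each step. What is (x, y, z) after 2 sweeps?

Iteration 1:
  x = (-1 - (-1)·2.000 - (3)·0.000) / (6) = 0.167
  y = (-2 - (4)·-1.000 - (-1)·0.000) / (6) = 0.333
  z = (-12 - (4)·-1.000 - (-1)·2.000) / (9) = -0.667
Iteration 2:
  x = (-1 - (-1)·0.333 - (3)·-0.667) / (6) = 0.222
  y = (-2 - (4)·0.167 - (-1)·-0.667) / (6) = -0.556
  z = (-12 - (4)·0.167 - (-1)·0.333) / (9) = -1.371

(0.222, -0.556, -1.371)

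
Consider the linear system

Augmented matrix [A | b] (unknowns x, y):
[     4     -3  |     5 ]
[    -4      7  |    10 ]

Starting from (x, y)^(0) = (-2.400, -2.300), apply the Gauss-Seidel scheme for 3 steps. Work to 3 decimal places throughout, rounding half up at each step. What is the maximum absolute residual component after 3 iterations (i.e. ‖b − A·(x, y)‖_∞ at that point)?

Iteration 1:
  x = (5 - (-3)·-2.300) / (4) = -0.475
  y = (10 - (-4)·-0.475) / (7) = 1.157
Iteration 2:
  x = (5 - (-3)·1.157) / (4) = 2.118
  y = (10 - (-4)·2.118) / (7) = 2.639
Iteration 3:
  x = (5 - (-3)·2.639) / (4) = 3.229
  y = (10 - (-4)·3.229) / (7) = 3.274
Residual b − A·x = (1.906, -0.002); ∞-norm = 1.906

1.906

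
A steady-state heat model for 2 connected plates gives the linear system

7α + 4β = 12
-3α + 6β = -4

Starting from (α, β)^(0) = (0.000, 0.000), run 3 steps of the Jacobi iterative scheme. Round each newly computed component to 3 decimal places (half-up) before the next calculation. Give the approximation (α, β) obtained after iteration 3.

Iteration 1:
  α = (12 - (4)·0.000) / (7) = 1.714
  β = (-4 - (-3)·0.000) / (6) = -0.667
Iteration 2:
  α = (12 - (4)·-0.667) / (7) = 2.095
  β = (-4 - (-3)·1.714) / (6) = 0.190
Iteration 3:
  α = (12 - (4)·0.190) / (7) = 1.606
  β = (-4 - (-3)·2.095) / (6) = 0.381

(1.606, 0.381)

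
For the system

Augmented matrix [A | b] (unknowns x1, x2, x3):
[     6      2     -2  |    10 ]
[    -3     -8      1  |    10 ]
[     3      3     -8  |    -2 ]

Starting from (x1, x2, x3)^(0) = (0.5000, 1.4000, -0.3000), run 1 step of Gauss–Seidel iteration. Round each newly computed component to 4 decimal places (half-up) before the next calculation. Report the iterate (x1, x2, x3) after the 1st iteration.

Iteration 1:
  x1 = (10 - (2)·1.4000 - (-2)·-0.3000) / (6) = 1.1000
  x2 = (10 - (-3)·1.1000 - (1)·-0.3000) / (-8) = -1.7000
  x3 = (-2 - (3)·1.1000 - (3)·-1.7000) / (-8) = 0.0250

(1.1000, -1.7000, 0.0250)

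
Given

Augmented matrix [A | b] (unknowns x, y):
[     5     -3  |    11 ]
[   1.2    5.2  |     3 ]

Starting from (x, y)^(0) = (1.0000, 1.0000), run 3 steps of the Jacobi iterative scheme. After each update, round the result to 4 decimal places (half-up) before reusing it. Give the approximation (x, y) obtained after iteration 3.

(2.1585, 0.0213)

Iteration 1:
  x = (11 - (-3)·1.0000) / (5) = 2.8000
  y = (3 - (1.2)·1.0000) / (5.2) = 0.3462
Iteration 2:
  x = (11 - (-3)·0.3462) / (5) = 2.4077
  y = (3 - (1.2)·2.8000) / (5.2) = -0.0692
Iteration 3:
  x = (11 - (-3)·-0.0692) / (5) = 2.1585
  y = (3 - (1.2)·2.4077) / (5.2) = 0.0213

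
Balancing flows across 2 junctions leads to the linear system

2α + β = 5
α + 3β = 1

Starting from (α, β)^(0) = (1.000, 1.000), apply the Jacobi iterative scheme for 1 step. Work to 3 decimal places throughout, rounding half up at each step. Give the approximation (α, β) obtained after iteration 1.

Iteration 1:
  α = (5 - (1)·1.000) / (2) = 2.000
  β = (1 - (1)·1.000) / (3) = 0.000

(2.000, 0.000)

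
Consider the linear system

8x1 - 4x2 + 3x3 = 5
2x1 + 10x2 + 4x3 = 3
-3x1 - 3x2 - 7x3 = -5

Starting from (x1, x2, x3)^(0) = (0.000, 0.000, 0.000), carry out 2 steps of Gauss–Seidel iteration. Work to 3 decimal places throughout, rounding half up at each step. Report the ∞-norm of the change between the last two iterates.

0.138

Iteration 1:
  x1 = (5 - (-4)·0.000 - (3)·0.000) / (8) = 0.625
  x2 = (3 - (2)·0.625 - (4)·0.000) / (10) = 0.175
  x3 = (-5 - (-3)·0.625 - (-3)·0.175) / (-7) = 0.371
Iteration 2:
  x1 = (5 - (-4)·0.175 - (3)·0.371) / (8) = 0.573
  x2 = (3 - (2)·0.573 - (4)·0.371) / (10) = 0.037
  x3 = (-5 - (-3)·0.573 - (-3)·0.037) / (-7) = 0.453
Change: (-0.052, -0.138, 0.082) → max |·| = 0.138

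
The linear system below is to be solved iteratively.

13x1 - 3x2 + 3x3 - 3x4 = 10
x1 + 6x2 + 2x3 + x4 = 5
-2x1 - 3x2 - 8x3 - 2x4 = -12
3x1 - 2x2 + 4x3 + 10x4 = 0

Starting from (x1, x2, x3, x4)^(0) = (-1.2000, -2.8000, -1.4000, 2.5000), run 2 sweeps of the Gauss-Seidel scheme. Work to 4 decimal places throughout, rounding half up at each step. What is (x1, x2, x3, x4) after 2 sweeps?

Iteration 1:
  x1 = (10 - (-3)·-2.8000 - (3)·-1.4000 - (-3)·2.5000) / (13) = 1.0231
  x2 = (5 - (1)·1.0231 - (2)·-1.4000 - (1)·2.5000) / (6) = 0.7128
  x3 = (-12 - (-2)·1.0231 - (-3)·0.7128 - (-2)·2.5000) / (-8) = 0.3519
  x4 = (0 - (3)·1.0231 - (-2)·0.7128 - (4)·0.3519) / (10) = -0.3051
Iteration 2:
  x1 = (10 - (-3)·0.7128 - (3)·0.3519 - (-3)·-0.3051) / (13) = 0.7821
  x2 = (5 - (1)·0.7821 - (2)·0.3519 - (1)·-0.3051) / (6) = 0.6365
  x3 = (-12 - (-2)·0.7821 - (-3)·0.6365 - (-2)·-0.3051) / (-8) = 1.1421
  x4 = (0 - (3)·0.7821 - (-2)·0.6365 - (4)·1.1421) / (10) = -0.5642

(0.7821, 0.6365, 1.1421, -0.5642)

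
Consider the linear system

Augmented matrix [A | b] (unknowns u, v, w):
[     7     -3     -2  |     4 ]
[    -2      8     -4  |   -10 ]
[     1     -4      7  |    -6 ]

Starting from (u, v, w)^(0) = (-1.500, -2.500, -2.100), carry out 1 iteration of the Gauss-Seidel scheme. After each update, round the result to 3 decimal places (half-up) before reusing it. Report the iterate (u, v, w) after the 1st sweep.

Iteration 1:
  u = (4 - (-3)·-2.500 - (-2)·-2.100) / (7) = -1.100
  v = (-10 - (-2)·-1.100 - (-4)·-2.100) / (8) = -2.575
  w = (-6 - (1)·-1.100 - (-4)·-2.575) / (7) = -2.171

(-1.100, -2.575, -2.171)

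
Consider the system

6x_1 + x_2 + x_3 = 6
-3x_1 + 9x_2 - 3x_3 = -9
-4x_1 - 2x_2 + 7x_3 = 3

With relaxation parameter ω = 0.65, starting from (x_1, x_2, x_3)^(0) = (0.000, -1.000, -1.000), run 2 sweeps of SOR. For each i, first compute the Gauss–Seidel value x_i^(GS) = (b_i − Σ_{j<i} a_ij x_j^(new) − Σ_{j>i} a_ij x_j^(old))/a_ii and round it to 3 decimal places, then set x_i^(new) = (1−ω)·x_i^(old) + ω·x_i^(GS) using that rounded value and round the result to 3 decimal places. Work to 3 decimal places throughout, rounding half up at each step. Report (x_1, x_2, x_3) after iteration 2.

(1.058, -0.768, 0.550)

Iteration 1:
  x_1: GS value = (6 - (1)·-1.000 - (1)·-1.000) / (6) = 1.333;  x_1 ← (1−ω)·0.000 + ω·1.333 = 0.866
  x_2: GS value = (-9 - (-3)·0.866 - (-3)·-1.000) / (9) = -1.045;  x_2 ← (1−ω)·-1.000 + ω·-1.045 = -1.029
  x_3: GS value = (3 - (-4)·0.866 - (-2)·-1.029) / (7) = 0.629;  x_3 ← (1−ω)·-1.000 + ω·0.629 = 0.059
Iteration 2:
  x_1: GS value = (6 - (1)·-1.029 - (1)·0.059) / (6) = 1.162;  x_1 ← (1−ω)·0.866 + ω·1.162 = 1.058
  x_2: GS value = (-9 - (-3)·1.058 - (-3)·0.059) / (9) = -0.628;  x_2 ← (1−ω)·-1.029 + ω·-0.628 = -0.768
  x_3: GS value = (3 - (-4)·1.058 - (-2)·-0.768) / (7) = 0.814;  x_3 ← (1−ω)·0.059 + ω·0.814 = 0.550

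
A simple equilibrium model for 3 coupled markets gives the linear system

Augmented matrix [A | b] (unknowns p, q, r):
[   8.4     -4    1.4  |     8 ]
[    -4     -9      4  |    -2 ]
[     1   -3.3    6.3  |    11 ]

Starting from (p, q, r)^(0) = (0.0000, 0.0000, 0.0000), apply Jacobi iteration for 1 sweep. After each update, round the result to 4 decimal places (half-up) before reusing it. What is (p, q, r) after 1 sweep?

Iteration 1:
  p = (8 - (-4)·0.0000 - (1.4)·0.0000) / (8.4) = 0.9524
  q = (-2 - (-4)·0.0000 - (4)·0.0000) / (-9) = 0.2222
  r = (11 - (1)·0.0000 - (-3.3)·0.0000) / (6.3) = 1.7460

(0.9524, 0.2222, 1.7460)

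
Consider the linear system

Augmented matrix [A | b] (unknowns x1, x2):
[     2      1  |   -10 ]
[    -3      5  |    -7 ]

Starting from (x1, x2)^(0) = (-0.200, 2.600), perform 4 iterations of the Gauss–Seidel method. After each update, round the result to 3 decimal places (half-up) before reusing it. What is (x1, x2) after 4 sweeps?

(-3.227, -3.336)

Iteration 1:
  x1 = (-10 - (1)·2.600) / (2) = -6.300
  x2 = (-7 - (-3)·-6.300) / (5) = -5.180
Iteration 2:
  x1 = (-10 - (1)·-5.180) / (2) = -2.410
  x2 = (-7 - (-3)·-2.410) / (5) = -2.846
Iteration 3:
  x1 = (-10 - (1)·-2.846) / (2) = -3.577
  x2 = (-7 - (-3)·-3.577) / (5) = -3.546
Iteration 4:
  x1 = (-10 - (1)·-3.546) / (2) = -3.227
  x2 = (-7 - (-3)·-3.227) / (5) = -3.336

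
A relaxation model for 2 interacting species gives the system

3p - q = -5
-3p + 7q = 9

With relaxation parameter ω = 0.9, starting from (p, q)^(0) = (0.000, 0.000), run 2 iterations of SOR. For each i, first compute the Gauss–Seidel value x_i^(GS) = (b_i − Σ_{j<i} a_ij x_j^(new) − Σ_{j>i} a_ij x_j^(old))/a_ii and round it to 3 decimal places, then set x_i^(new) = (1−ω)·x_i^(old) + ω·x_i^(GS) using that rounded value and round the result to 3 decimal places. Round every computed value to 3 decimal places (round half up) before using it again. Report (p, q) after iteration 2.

Iteration 1:
  p: GS value = (-5 - (-1)·0.000) / (3) = -1.667;  p ← (1−ω)·0.000 + ω·-1.667 = -1.500
  q: GS value = (9 - (-3)·-1.500) / (7) = 0.643;  q ← (1−ω)·0.000 + ω·0.643 = 0.579
Iteration 2:
  p: GS value = (-5 - (-1)·0.579) / (3) = -1.474;  p ← (1−ω)·-1.500 + ω·-1.474 = -1.477
  q: GS value = (9 - (-3)·-1.477) / (7) = 0.653;  q ← (1−ω)·0.579 + ω·0.653 = 0.646

(-1.477, 0.646)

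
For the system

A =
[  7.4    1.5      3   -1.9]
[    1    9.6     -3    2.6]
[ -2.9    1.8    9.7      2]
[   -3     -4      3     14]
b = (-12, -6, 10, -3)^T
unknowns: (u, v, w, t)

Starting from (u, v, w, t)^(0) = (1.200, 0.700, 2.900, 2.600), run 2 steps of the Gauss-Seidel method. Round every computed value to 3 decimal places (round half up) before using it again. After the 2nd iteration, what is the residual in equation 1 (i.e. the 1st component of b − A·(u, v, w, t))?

-2.646

Iteration 1:
  u = (-12 - (1.5)·0.700 - (3)·2.900 - (-1.9)·2.600) / (7.4) = -2.272
  v = (-6 - (1)·-2.272 - (-3)·2.900 - (2.6)·2.600) / (9.6) = -0.186
  w = (10 - (-2.9)·-2.272 - (1.8)·-0.186 - (2)·2.600) / (9.7) = -0.150
  t = (-3 - (-3)·-2.272 - (-4)·-0.186 - (3)·-0.150) / (14) = -0.722
Iteration 2:
  u = (-12 - (1.5)·-0.186 - (3)·-0.150 - (-1.9)·-0.722) / (7.4) = -1.708
  v = (-6 - (1)·-1.708 - (-3)·-0.150 - (2.6)·-0.722) / (9.6) = -0.298
  w = (10 - (-2.9)·-1.708 - (1.8)·-0.298 - (2)·-0.722) / (9.7) = 0.724
  t = (-3 - (-3)·-1.708 - (-4)·-0.298 - (3)·0.724) / (14) = -0.821
Residual b − A·x = (-2.646, 2.875, 0.202, 0.006)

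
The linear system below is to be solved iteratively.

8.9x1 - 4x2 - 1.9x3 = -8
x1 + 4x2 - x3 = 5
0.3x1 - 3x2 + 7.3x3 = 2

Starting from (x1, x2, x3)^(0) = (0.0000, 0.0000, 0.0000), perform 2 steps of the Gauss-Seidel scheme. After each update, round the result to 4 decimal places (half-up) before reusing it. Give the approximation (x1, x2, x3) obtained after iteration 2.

(-0.0403, 1.4893, 0.8877)

Iteration 1:
  x1 = (-8 - (-4)·0.0000 - (-1.9)·0.0000) / (8.9) = -0.8989
  x2 = (5 - (1)·-0.8989 - (-1)·0.0000) / (4) = 1.4747
  x3 = (2 - (0.3)·-0.8989 - (-3)·1.4747) / (7.3) = 0.9170
Iteration 2:
  x1 = (-8 - (-4)·1.4747 - (-1.9)·0.9170) / (8.9) = -0.0403
  x2 = (5 - (1)·-0.0403 - (-1)·0.9170) / (4) = 1.4893
  x3 = (2 - (0.3)·-0.0403 - (-3)·1.4893) / (7.3) = 0.8877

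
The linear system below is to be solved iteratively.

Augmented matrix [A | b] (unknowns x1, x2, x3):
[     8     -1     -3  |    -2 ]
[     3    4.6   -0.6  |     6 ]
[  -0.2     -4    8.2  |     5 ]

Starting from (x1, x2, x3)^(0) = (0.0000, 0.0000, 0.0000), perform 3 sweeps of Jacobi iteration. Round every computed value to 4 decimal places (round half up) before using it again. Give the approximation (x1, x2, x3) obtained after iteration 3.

Iteration 1:
  x1 = (-2 - (-1)·0.0000 - (-3)·0.0000) / (8) = -0.2500
  x2 = (6 - (3)·0.0000 - (-0.6)·0.0000) / (4.6) = 1.3043
  x3 = (5 - (-0.2)·0.0000 - (-4)·0.0000) / (8.2) = 0.6098
Iteration 2:
  x1 = (-2 - (-1)·1.3043 - (-3)·0.6098) / (8) = 0.1417
  x2 = (6 - (3)·-0.2500 - (-0.6)·0.6098) / (4.6) = 1.5469
  x3 = (5 - (-0.2)·-0.2500 - (-4)·1.3043) / (8.2) = 1.2399
Iteration 3:
  x1 = (-2 - (-1)·1.5469 - (-3)·1.2399) / (8) = 0.4083
  x2 = (6 - (3)·0.1417 - (-0.6)·1.2399) / (4.6) = 1.3737
  x3 = (5 - (-0.2)·0.1417 - (-4)·1.5469) / (8.2) = 1.3678

(0.4083, 1.3737, 1.3678)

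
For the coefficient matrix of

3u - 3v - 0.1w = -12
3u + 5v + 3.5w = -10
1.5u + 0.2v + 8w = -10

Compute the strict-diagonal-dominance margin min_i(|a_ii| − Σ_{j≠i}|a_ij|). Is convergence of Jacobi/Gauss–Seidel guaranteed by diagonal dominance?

row 1: |3| − (3+0.1) = -0.1
row 2: |5| − (3+3.5) = -1.5
row 3: |8| − (1.5+0.2) = 6.3
minimum over rows = -1.5 → not strictly diagonally dominant

-1.5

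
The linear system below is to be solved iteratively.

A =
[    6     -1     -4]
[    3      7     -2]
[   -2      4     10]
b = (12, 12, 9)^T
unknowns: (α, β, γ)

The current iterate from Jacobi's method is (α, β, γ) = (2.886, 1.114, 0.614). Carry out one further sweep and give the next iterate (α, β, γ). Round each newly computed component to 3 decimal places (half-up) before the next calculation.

(2.595, 0.653, 1.032)

One sweep:
  α = (12 - (-1)·1.114 - (-4)·0.614) / (6) = 2.595
  β = (12 - (3)·2.886 - (-2)·0.614) / (7) = 0.653
  γ = (9 - (-2)·2.886 - (4)·1.114) / (10) = 1.032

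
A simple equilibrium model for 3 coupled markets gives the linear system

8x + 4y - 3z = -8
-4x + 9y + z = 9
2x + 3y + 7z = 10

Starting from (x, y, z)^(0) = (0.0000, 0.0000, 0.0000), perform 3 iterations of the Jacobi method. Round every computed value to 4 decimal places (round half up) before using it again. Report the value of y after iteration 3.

Iteration 1:
  x = (-8 - (4)·0.0000 - (-3)·0.0000) / (8) = -1.0000
  y = (9 - (-4)·0.0000 - (1)·0.0000) / (9) = 1.0000
  z = (10 - (2)·0.0000 - (3)·0.0000) / (7) = 1.4286
Iteration 2:
  x = (-8 - (4)·1.0000 - (-3)·1.4286) / (8) = -0.9643
  y = (9 - (-4)·-1.0000 - (1)·1.4286) / (9) = 0.3968
  z = (10 - (2)·-1.0000 - (3)·1.0000) / (7) = 1.2857
Iteration 3:
  x = (-8 - (4)·0.3968 - (-3)·1.2857) / (8) = -0.7163
  y = (9 - (-4)·-0.9643 - (1)·1.2857) / (9) = 0.4286
  z = (10 - (2)·-0.9643 - (3)·0.3968) / (7) = 1.5340

0.4286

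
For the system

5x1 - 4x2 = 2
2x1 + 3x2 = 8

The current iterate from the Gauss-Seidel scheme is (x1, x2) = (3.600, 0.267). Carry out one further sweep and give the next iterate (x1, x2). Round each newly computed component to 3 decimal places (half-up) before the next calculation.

One sweep:
  x1 = (2 - (-4)·0.267) / (5) = 0.614
  x2 = (8 - (2)·0.614) / (3) = 2.257

(0.614, 2.257)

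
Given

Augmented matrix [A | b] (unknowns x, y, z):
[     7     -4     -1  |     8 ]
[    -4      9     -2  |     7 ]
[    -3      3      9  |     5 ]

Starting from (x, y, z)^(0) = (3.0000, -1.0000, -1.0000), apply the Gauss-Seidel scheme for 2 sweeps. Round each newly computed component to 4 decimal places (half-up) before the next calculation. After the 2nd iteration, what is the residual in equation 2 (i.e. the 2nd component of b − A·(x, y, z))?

0.2313

Iteration 1:
  x = (8 - (-4)·-1.0000 - (-1)·-1.0000) / (7) = 0.4286
  y = (7 - (-4)·0.4286 - (-2)·-1.0000) / (9) = 0.7460
  z = (5 - (-3)·0.4286 - (3)·0.7460) / (9) = 0.4498
Iteration 2:
  x = (8 - (-4)·0.7460 - (-1)·0.4498) / (7) = 1.6334
  y = (7 - (-4)·1.6334 - (-2)·0.4498) / (9) = 1.6037
  z = (5 - (-3)·1.6334 - (3)·1.6037) / (9) = 0.5655
Residual b − A·x = (3.5465, 0.2313, -0.0004)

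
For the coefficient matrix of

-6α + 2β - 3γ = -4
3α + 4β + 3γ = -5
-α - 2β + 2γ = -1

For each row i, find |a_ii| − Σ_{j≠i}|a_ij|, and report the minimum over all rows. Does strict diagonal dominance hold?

-2

row 1: |-6| − (2+3) = 1
row 2: |4| − (3+3) = -2
row 3: |2| − (1+2) = -1
minimum over rows = -2 → not strictly diagonally dominant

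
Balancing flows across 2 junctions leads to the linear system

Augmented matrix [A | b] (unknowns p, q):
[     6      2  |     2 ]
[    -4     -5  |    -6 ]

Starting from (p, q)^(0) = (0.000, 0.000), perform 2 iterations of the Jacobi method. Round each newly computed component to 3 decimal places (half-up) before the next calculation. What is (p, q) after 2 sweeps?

Iteration 1:
  p = (2 - (2)·0.000) / (6) = 0.333
  q = (-6 - (-4)·0.000) / (-5) = 1.200
Iteration 2:
  p = (2 - (2)·1.200) / (6) = -0.067
  q = (-6 - (-4)·0.333) / (-5) = 0.934

(-0.067, 0.934)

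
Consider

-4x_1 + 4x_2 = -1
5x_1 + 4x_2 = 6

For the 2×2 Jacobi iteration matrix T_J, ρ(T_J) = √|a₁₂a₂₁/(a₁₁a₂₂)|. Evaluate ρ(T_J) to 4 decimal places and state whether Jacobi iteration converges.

1.1180

a₁₂a₂₁/(a₁₁a₂₂) = (4)·(5) / ((-4)·(4)) = -1.250000
ρ = √|-1.250000| = √1.250000 = 1.1180
ρ > 1, so Jacobi diverges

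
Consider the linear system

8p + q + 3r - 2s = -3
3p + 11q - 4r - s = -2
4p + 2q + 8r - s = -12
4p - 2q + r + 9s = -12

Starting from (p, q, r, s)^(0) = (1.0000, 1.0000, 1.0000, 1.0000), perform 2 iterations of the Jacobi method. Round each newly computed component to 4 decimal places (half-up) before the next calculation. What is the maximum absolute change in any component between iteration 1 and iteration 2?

Iteration 1:
  p = (-3 - (1)·1.0000 - (3)·1.0000 - (-2)·1.0000) / (8) = -0.6250
  q = (-2 - (3)·1.0000 - (-4)·1.0000 - (-1)·1.0000) / (11) = 0.0000
  r = (-12 - (4)·1.0000 - (2)·1.0000 - (-1)·1.0000) / (8) = -2.1250
  s = (-12 - (4)·1.0000 - (-2)·1.0000 - (1)·1.0000) / (9) = -1.6667
Iteration 2:
  p = (-3 - (1)·0.0000 - (3)·-2.1250 - (-2)·-1.6667) / (8) = 0.0052
  q = (-2 - (3)·-0.6250 - (-4)·-2.1250 - (-1)·-1.6667) / (11) = -0.9356
  r = (-12 - (4)·-0.6250 - (2)·0.0000 - (-1)·-1.6667) / (8) = -1.3958
  s = (-12 - (4)·-0.6250 - (-2)·0.0000 - (1)·-2.1250) / (9) = -0.8194
Change: (0.6302, -0.9356, 0.7292, 0.8473) → max |·| = 0.9356

0.9356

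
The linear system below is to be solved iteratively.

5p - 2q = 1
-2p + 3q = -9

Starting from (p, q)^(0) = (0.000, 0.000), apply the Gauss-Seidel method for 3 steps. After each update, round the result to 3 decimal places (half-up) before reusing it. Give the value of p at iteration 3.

Iteration 1:
  p = (1 - (-2)·0.000) / (5) = 0.200
  q = (-9 - (-2)·0.200) / (3) = -2.867
Iteration 2:
  p = (1 - (-2)·-2.867) / (5) = -0.947
  q = (-9 - (-2)·-0.947) / (3) = -3.631
Iteration 3:
  p = (1 - (-2)·-3.631) / (5) = -1.252
  q = (-9 - (-2)·-1.252) / (3) = -3.835

-1.252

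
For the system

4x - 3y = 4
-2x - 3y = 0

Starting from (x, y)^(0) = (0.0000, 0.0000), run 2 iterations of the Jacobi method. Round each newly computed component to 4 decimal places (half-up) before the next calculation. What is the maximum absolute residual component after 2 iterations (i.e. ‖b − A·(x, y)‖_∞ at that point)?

2.0001

Iteration 1:
  x = (4 - (-3)·0.0000) / (4) = 1.0000
  y = (0 - (-2)·0.0000) / (-3) = 0.0000
Iteration 2:
  x = (4 - (-3)·0.0000) / (4) = 1.0000
  y = (0 - (-2)·1.0000) / (-3) = -0.6667
Residual b − A·x = (-2.0001, -0.0001); ∞-norm = 2.0001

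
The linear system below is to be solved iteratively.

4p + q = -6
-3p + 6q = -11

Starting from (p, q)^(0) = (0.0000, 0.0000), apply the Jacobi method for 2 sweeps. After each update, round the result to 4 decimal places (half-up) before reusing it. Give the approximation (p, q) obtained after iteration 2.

(-1.0417, -2.5833)

Iteration 1:
  p = (-6 - (1)·0.0000) / (4) = -1.5000
  q = (-11 - (-3)·0.0000) / (6) = -1.8333
Iteration 2:
  p = (-6 - (1)·-1.8333) / (4) = -1.0417
  q = (-11 - (-3)·-1.5000) / (6) = -2.5833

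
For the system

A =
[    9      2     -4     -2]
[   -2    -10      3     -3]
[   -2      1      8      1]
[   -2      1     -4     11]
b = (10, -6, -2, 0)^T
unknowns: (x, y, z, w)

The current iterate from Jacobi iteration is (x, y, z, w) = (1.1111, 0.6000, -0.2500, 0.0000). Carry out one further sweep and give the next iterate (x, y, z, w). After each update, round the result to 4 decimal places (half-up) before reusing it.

One sweep:
  x = (10 - (2)·0.6000 - (-4)·-0.2500 - (-2)·0.0000) / (9) = 0.8667
  y = (-6 - (-2)·1.1111 - (3)·-0.2500 - (-3)·0.0000) / (-10) = 0.3028
  z = (-2 - (-2)·1.1111 - (1)·0.6000 - (1)·0.0000) / (8) = -0.0472
  w = (0 - (-2)·1.1111 - (1)·0.6000 - (-4)·-0.2500) / (11) = 0.0566

(0.8667, 0.3028, -0.0472, 0.0566)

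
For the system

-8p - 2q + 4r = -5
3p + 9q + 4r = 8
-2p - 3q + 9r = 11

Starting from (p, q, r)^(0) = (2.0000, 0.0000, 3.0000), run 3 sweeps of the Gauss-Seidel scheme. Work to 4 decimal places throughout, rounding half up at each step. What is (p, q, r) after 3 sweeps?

(1.4284, -0.2533, 1.4552)

Iteration 1:
  p = (-5 - (-2)·0.0000 - (4)·3.0000) / (-8) = 2.1250
  q = (8 - (3)·2.1250 - (4)·3.0000) / (9) = -1.1528
  r = (11 - (-2)·2.1250 - (-3)·-1.1528) / (9) = 1.3102
Iteration 2:
  p = (-5 - (-2)·-1.1528 - (4)·1.3102) / (-8) = 1.5683
  q = (8 - (3)·1.5683 - (4)·1.3102) / (9) = -0.2162
  r = (11 - (-2)·1.5683 - (-3)·-0.2162) / (9) = 1.4987
Iteration 3:
  p = (-5 - (-2)·-0.2162 - (4)·1.4987) / (-8) = 1.4284
  q = (8 - (3)·1.4284 - (4)·1.4987) / (9) = -0.2533
  r = (11 - (-2)·1.4284 - (-3)·-0.2533) / (9) = 1.4552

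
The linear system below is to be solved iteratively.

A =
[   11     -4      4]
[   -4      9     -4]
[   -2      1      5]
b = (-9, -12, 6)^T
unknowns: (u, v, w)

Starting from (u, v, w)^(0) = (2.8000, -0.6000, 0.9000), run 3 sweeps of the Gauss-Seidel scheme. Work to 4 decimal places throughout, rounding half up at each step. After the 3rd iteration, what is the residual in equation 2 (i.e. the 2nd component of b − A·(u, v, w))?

Iteration 1:
  u = (-9 - (-4)·-0.6000 - (4)·0.9000) / (11) = -1.3636
  v = (-12 - (-4)·-1.3636 - (-4)·0.9000) / (9) = -1.5394
  w = (6 - (-2)·-1.3636 - (1)·-1.5394) / (5) = 0.9624
Iteration 2:
  u = (-9 - (-4)·-1.5394 - (4)·0.9624) / (11) = -1.7279
  v = (-12 - (-4)·-1.7279 - (-4)·0.9624) / (9) = -1.6736
  w = (6 - (-2)·-1.7279 - (1)·-1.6736) / (5) = 0.8436
Iteration 3:
  u = (-9 - (-4)·-1.6736 - (4)·0.8436) / (11) = -1.7335
  v = (-12 - (-4)·-1.7335 - (-4)·0.8436) / (9) = -1.7288
  w = (6 - (-2)·-1.7335 - (1)·-1.7288) / (5) = 0.8524
Residual b − A·x = (-0.2563, 0.0348, -0.0002)

0.0348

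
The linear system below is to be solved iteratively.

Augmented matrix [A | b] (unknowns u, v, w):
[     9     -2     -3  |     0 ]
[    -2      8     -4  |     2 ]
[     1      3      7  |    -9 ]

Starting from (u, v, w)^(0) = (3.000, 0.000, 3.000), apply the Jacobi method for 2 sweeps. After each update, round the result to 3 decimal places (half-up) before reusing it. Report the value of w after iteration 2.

-2.500

Iteration 1:
  u = (0 - (-2)·0.000 - (-3)·3.000) / (9) = 1.000
  v = (2 - (-2)·3.000 - (-4)·3.000) / (8) = 2.500
  w = (-9 - (1)·3.000 - (3)·0.000) / (7) = -1.714
Iteration 2:
  u = (0 - (-2)·2.500 - (-3)·-1.714) / (9) = -0.016
  v = (2 - (-2)·1.000 - (-4)·-1.714) / (8) = -0.357
  w = (-9 - (1)·1.000 - (3)·2.500) / (7) = -2.500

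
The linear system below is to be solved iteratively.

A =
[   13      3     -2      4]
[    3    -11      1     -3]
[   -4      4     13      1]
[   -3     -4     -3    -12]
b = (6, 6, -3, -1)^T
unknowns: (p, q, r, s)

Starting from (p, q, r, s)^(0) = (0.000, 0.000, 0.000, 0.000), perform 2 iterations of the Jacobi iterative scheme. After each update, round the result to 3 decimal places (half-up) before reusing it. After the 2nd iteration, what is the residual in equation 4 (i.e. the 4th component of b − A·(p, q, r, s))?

1.429

Iteration 1:
  p = (6 - (3)·0.000 - (-2)·0.000 - (4)·0.000) / (13) = 0.462
  q = (6 - (3)·0.000 - (1)·0.000 - (-3)·0.000) / (-11) = -0.545
  r = (-3 - (-4)·0.000 - (4)·0.000 - (1)·0.000) / (13) = -0.231
  s = (-1 - (-3)·0.000 - (-4)·0.000 - (-3)·0.000) / (-12) = 0.083
Iteration 2:
  p = (6 - (3)·-0.545 - (-2)·-0.231 - (4)·0.083) / (13) = 0.526
  q = (6 - (3)·0.462 - (1)·-0.231 - (-3)·0.083) / (-11) = -0.463
  r = (-3 - (-4)·0.462 - (4)·-0.545 - (1)·0.083) / (13) = 0.073
  s = (-1 - (-3)·0.462 - (-4)·-0.545 - (-3)·-0.231) / (-12) = 0.207
Residual b − A·x = (-0.131, -0.123, -0.200, 1.429)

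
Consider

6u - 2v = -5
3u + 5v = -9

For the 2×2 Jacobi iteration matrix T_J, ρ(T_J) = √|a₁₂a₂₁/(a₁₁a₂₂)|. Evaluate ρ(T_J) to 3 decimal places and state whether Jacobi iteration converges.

a₁₂a₂₁/(a₁₁a₂₂) = (-2)·(3) / ((6)·(5)) = -0.200000
ρ = √|-0.200000| = √0.200000 = 0.447
ρ < 1, so Jacobi converges

0.447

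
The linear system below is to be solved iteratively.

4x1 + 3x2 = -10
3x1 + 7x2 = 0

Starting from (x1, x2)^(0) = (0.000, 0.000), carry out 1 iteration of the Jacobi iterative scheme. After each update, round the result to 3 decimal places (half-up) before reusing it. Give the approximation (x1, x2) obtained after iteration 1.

Iteration 1:
  x1 = (-10 - (3)·0.000) / (4) = -2.500
  x2 = (0 - (3)·0.000) / (7) = 0.000

(-2.500, 0.000)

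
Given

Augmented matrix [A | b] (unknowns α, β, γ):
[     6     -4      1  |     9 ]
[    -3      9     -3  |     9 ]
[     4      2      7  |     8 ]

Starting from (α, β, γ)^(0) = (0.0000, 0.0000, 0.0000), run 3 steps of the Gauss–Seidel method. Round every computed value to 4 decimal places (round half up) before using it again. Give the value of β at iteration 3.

Iteration 1:
  α = (9 - (-4)·0.0000 - (1)·0.0000) / (6) = 1.5000
  β = (9 - (-3)·1.5000 - (-3)·0.0000) / (9) = 1.5000
  γ = (8 - (4)·1.5000 - (2)·1.5000) / (7) = -0.1429
Iteration 2:
  α = (9 - (-4)·1.5000 - (1)·-0.1429) / (6) = 2.5238
  β = (9 - (-3)·2.5238 - (-3)·-0.1429) / (9) = 1.7936
  γ = (8 - (4)·2.5238 - (2)·1.7936) / (7) = -0.8118
Iteration 3:
  α = (9 - (-4)·1.7936 - (1)·-0.8118) / (6) = 2.8310
  β = (9 - (-3)·2.8310 - (-3)·-0.8118) / (9) = 1.6731
  γ = (8 - (4)·2.8310 - (2)·1.6731) / (7) = -0.9529

1.6731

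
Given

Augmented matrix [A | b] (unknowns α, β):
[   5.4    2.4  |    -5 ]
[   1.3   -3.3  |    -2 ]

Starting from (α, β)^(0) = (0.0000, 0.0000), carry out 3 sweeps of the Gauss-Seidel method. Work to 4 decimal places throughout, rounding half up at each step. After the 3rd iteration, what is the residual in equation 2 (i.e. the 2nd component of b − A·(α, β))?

Iteration 1:
  α = (-5 - (2.4)·0.0000) / (5.4) = -0.9259
  β = (-2 - (1.3)·-0.9259) / (-3.3) = 0.2413
Iteration 2:
  α = (-5 - (2.4)·0.2413) / (5.4) = -1.0332
  β = (-2 - (1.3)·-1.0332) / (-3.3) = 0.1990
Iteration 3:
  α = (-5 - (2.4)·0.1990) / (5.4) = -1.0144
  β = (-2 - (1.3)·-1.0144) / (-3.3) = 0.2064
Residual b − A·x = (-0.0176, -0.0002)

-0.0002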